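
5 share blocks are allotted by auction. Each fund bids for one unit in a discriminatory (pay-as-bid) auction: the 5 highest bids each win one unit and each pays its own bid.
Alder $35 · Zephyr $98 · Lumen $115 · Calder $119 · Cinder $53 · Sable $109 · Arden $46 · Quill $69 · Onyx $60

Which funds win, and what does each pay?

Calder $119, Lumen $115, Sable $109, Zephyr $98, Quill $69

Bids ranked high→low: 119 (Calder), 115 (Lumen), 109 (Sable), 98 (Zephyr), 69 (Quill), 60 (Onyx), 53 (Cinder), …
The 5 highest are Calder, Lumen, Sable, Zephyr, Quill.
Each winner pays its own bid: Calder $119, Lumen $115, Sable $109, Zephyr $98, Quill $69.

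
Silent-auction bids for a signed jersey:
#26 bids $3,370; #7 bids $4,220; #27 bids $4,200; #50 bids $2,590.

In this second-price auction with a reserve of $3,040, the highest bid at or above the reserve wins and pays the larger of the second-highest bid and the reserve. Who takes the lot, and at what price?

Bids ranked: 4,220 (#7) > 4,200 (#27) > 3,370 (#26) > 2,590 (#50)
#7 has the top bid at or above the reserve ($4,220).
max(second-highest $4,200, reserve $3,040) = $4,200; the reserve does not bind.

#7 pays $4,200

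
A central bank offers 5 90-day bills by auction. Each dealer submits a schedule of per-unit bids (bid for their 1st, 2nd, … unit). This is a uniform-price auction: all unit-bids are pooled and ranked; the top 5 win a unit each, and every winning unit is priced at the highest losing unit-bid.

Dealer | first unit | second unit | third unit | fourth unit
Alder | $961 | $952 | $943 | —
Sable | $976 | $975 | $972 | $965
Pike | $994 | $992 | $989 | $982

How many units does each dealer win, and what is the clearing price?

All unit-bids, highest first — top 5: 994 (Pike-1), 992 (Pike-2), 989 (Pike-3), 982 (Pike-4), 976 (Sable-1)
Highest rejected unit-bid = $975.
Allocation: Pike 4, Sable 1.

Pike 4, Sable 1; clearing price $975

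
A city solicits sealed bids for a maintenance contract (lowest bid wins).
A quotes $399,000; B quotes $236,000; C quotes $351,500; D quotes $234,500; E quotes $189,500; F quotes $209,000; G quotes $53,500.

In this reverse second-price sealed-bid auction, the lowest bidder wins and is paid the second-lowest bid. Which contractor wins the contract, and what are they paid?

G is paid $189,500

Sorting bids: 53,500 (G) < 189,500 (E) < 209,000 (F) < 234,500 (D) < 236,000 (B) < 351,500 (C) < …
Second-price: G is paid E's bid of $189,500.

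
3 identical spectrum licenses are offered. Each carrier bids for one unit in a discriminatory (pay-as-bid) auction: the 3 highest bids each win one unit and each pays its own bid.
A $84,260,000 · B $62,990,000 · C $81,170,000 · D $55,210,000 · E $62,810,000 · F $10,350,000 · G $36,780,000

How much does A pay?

A pays $84,260,000

Sorting: 84,260,000 (A), 81,170,000 (C), 62,990,000 (B), 62,810,000 (E), 55,210,000 (D), …
Top 3: A, C, B.
A wins → own bid $84,260,000.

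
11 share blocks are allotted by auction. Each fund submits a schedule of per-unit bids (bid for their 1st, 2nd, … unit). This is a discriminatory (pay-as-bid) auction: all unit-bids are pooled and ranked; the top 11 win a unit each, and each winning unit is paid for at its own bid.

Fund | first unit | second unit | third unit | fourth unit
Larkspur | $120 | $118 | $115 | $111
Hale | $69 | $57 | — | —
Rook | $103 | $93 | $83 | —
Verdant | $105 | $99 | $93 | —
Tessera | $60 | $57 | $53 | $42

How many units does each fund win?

Hale 1, Larkspur 4, Rook 3, Verdant 3

All unit-bids, highest first — top 11: 120 (Larkspur-1), 118 (Larkspur-2), 115 (Larkspur-3), 111 (Larkspur-4), 105 (Verdant-1), 103 (Rook-1), 99 (Verdant-2), 93 (Rook-2), 93 (Verdant-3), 83 (Rook-3), 69 (Hale-1)
Next rejected bid: $60 (not a price — pay-as-bid).
Allocation: Hale 1, Larkspur 4, Rook 3, Verdant 3.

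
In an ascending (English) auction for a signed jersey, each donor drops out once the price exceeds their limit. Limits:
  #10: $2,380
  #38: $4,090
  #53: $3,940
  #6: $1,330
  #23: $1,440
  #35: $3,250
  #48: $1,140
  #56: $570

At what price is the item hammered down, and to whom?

#38 wins at $3,940

Sorting limits: 4,090 (#38) > 3,940 (#53) > 3,250 (#35) > 2,380 (#10) > 1,440 (#23) > 1,330 (#6) > …
#53 is the last rival to drop out, at $3,940; #38 remains and wins at that price.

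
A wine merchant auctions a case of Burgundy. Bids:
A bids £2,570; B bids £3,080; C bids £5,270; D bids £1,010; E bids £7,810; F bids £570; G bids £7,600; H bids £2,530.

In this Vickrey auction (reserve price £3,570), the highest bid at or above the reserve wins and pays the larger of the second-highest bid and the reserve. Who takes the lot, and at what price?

Rule: the highest bid at or above the reserve wins and pays the larger of the second-highest bid and the reserve.
Bids ranked: 7,810 (E) > 7,600 (G) > 5,270 (C) > 3,080 (B) > 2,570 (A) > 2,530 (H) > …
E has the top bid at or above the reserve (£7,810).
max(second-highest £7,600, reserve £3,570) = £7,600; the reserve does not bind.

E pays £7,600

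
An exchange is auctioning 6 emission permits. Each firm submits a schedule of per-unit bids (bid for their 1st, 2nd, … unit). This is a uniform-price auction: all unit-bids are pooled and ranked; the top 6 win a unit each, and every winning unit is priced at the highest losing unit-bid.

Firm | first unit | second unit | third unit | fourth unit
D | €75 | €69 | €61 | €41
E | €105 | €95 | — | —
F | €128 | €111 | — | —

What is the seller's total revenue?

Total revenue: €366

Pooled unit-bids ranked (top 6): 128 (F-1), 111 (F-2), 105 (E-1), 95 (E-2), 75 (D-1), 69 (D-2)
Highest rejected unit-bid = €61.
Allocation: D 2, E 2, F 2. Every unit priced at €61.
Revenue = 6 × 61 = €366.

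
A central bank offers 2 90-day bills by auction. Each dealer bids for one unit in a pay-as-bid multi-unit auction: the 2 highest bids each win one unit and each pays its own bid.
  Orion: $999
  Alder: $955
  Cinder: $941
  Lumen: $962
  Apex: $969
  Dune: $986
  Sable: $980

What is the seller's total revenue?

Total revenue: $1,985

Ordering the bids: 999 (Orion), 986 (Dune), 980 (Sable), 969 (Apex), …
Winners (2 units): Orion, Dune.
Total revenue = 999 + 986 = $1,985.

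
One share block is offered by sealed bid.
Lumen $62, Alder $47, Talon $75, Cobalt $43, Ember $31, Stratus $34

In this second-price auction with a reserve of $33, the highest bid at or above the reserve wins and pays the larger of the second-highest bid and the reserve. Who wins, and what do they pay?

Talon pays $62

Bids in order: 75 (Talon) > 62 (Lumen) > 47 (Alder) > 43 (Cobalt) > 34 (Stratus) > 31 (Ember)
Talon has the top bid at or above the reserve ($75).
max(second-highest $62, reserve $33) = $62; the reserve does not bind.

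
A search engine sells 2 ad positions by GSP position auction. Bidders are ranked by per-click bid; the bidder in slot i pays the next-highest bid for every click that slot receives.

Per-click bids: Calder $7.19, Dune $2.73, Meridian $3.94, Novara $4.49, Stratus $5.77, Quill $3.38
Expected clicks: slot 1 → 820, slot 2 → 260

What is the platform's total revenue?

Ranked by bid: $7.19 (Calder) > $5.77 (Stratus) > $4.49 (Novara) > …
Slot 1: Calder pays $5.77 × 820 = $4731.40
Slot 2: Stratus pays $4.49 × 260 = $1167.40
Total = $5898.80

Total revenue: $5898.80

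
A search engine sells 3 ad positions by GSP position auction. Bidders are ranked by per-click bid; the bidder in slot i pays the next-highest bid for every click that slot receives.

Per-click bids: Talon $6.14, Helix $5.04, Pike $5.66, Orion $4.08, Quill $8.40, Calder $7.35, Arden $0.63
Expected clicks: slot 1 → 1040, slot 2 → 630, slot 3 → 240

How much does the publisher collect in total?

Total revenue: $12870.60

Per-click bids in order: $8.40 (Quill) > $7.35 (Calder) > $6.14 (Talon) > $5.66 (Pike) > …
Slot 1: Quill pays $7.35 × 1040 = $7644.00
Slot 2: Calder pays $6.14 × 630 = $3868.20
Slot 3: Talon pays $5.66 × 240 = $1358.40
Total = $12870.60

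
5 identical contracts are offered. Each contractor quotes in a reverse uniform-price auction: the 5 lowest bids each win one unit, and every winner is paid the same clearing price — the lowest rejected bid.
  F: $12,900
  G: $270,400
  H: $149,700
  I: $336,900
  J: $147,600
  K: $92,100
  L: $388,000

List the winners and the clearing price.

F, K, J, H, G; each is paid $336,900

Bids ranked low→high: 12,900 (F), 92,100 (K), 147,600 (J), 149,700 (H), 270,400 (G), 336,900 (I), 388,000 (L)
The 5 lowest are F, K, J, H, G.
Clearing price = lowest rejected bid = $336,900.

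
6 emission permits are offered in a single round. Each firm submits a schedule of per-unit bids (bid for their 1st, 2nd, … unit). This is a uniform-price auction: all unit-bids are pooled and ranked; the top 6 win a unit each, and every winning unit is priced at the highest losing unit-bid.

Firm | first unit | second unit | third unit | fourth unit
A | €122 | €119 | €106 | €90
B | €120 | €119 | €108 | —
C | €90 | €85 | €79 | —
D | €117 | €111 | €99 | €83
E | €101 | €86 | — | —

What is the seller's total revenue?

Pooled unit-bids ranked (top 6): 122 (A-1), 120 (B-1), 119 (A-2), 119 (B-2), 117 (D-1), 111 (D-2)
The (k+1)-th unit-bid is €108.
Allocation: A 2, B 2, D 2. Every unit priced at €108.
Revenue = 6 × 108 = €648.

Total revenue: €648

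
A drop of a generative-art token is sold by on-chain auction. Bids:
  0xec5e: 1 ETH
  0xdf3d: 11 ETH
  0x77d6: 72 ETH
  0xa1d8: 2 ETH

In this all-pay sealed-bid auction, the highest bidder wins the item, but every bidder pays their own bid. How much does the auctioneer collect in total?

Total revenue: 86 ETH

Sorting bids: 72 (0x77d6) > 11 (0xdf3d) > 2 (0xa1d8) > 1 (0xec5e)
Every bidder forfeits their bid regardless of winning.
Revenue = 1 + 11 + 72 + 2 = 86 ETH.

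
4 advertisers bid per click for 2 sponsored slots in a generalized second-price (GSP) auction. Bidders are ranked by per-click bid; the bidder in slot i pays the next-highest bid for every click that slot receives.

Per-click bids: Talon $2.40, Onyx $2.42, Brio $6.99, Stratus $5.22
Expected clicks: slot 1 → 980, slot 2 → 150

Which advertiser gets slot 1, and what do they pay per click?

Brio; $5.22 per click

Ranked by bid: $6.99 (Brio) > $5.22 (Stratus) > $2.42 (Onyx) > …
Slot 1 goes to the first-ranked bidder, Brio, who pays the next bid down: $5.22/click.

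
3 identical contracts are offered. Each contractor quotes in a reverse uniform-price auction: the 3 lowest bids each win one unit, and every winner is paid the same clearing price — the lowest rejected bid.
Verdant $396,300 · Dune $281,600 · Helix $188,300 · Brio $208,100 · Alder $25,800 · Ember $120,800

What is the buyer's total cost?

Ordering the bids: 25,800 (Alder), 120,800 (Ember), 188,300 (Helix), 208,100 (Brio), 281,600 (Dune), …
Winners (3 units): Alder, Ember, Helix.
First losing bid is Brio's $208,100, which sets the uniform price.
Total cost = 3 × $208,100 = $624,300.

Total cost: $624,300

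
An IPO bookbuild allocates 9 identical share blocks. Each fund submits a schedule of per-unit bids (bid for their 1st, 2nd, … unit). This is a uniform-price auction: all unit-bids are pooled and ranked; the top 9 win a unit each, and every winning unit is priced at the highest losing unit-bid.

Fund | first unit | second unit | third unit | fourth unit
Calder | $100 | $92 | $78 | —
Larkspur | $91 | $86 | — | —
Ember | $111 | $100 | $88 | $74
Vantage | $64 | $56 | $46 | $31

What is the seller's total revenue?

All unit-bids, highest first — top 9: 111 (Ember-1), 100 (Calder-1), 100 (Ember-2), 92 (Calder-2), 91 (Larkspur-1), 88 (Ember-3), 86 (Larkspur-2), 78 (Calder-3), 74 (Ember-4)
Highest rejected unit-bid = $64.
Allocation: Calder 3, Ember 4, Larkspur 2. Every unit priced at $64.
Revenue = 9 × 64 = $576.

Total revenue: $576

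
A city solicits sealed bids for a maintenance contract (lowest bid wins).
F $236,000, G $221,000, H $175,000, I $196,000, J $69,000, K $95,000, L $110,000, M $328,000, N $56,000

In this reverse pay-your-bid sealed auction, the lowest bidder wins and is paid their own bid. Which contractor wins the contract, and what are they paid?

Bids in order: 56,000 (N) < 69,000 (J) < 95,000 (K) < 110,000 (L) < 175,000 (H) < 196,000 (I) < …
N has the lowest bid and is paid exactly that: $56,000.

N is paid $56,000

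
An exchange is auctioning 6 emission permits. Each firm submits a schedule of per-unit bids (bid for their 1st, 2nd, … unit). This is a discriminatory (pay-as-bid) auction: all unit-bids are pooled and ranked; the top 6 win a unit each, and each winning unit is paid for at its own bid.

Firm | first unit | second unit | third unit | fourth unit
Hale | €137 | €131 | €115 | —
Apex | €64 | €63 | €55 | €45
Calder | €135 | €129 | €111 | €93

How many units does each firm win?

Merging the schedules and taking the best 6: 137 (Hale-1), 135 (Calder-1), 131 (Hale-2), 129 (Calder-2), 115 (Hale-3), 111 (Calder-3)
Next rejected bid: €93 (not a price — pay-as-bid).
Allocation: Calder 3, Hale 3.

Calder 3, Hale 3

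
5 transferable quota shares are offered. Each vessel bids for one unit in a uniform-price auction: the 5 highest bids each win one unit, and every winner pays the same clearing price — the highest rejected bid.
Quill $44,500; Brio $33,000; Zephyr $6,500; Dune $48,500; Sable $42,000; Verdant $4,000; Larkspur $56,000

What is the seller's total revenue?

Total revenue: $32,500

Ordering the bids: 56,000 (Larkspur), 48,500 (Dune), 44,500 (Quill), 42,000 (Sable), 33,000 (Brio), 6,500 (Zephyr), 4,000 (Verdant)
The 5 highest are Larkspur, Dune, Quill, Sable, Brio.
Clearing price = highest rejected bid = $6,500.
Total revenue = 5 × $6,500 = $32,500.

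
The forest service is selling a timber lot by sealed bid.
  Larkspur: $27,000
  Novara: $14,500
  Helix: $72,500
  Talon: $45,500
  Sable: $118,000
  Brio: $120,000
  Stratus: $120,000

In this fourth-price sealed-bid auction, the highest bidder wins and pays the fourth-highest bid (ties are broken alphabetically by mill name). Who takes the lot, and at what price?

Brio pays $72,500

Sorting bids: 120,000 (Brio) > 120,000 (Stratus) > 118,000 (Sable) > 72,500 (Helix) > 45,500 (Talon) > 27,000 (Larkspur) > …
Brio and Stratus tie at $120,000; tie-break gives it to Brio.
Brio wins; payment is bid #4 in the ranking = $72,500.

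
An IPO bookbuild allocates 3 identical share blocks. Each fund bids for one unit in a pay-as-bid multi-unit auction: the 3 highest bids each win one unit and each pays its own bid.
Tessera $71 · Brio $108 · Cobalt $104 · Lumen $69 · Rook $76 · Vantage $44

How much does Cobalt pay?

Cobalt pays $104

Ordering the bids: 108 (Brio), 104 (Cobalt), 76 (Rook), 71 (Tessera), 69 (Lumen), …
Top 3: Brio, Cobalt, Rook.
Cobalt wins → own bid $104.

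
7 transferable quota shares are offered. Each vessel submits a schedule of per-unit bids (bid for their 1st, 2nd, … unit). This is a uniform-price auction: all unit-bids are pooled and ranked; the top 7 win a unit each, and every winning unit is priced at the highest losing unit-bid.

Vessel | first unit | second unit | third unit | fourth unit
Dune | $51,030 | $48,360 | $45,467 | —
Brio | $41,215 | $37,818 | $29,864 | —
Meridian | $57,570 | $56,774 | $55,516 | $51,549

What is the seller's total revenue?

All unit-bids, highest first — top 7: 57,570 (Meridian-1), 56,774 (Meridian-2), 55,516 (Meridian-3), 51,549 (Meridian-4), 51,030 (Dune-1), 48,360 (Dune-2), 45,467 (Dune-3)
First bid not allocated: $41,215.
Allocation: Dune 3, Meridian 4. Every unit priced at $41,215.
Revenue = 7 × 41,215 = $288,505.

Total revenue: $288,505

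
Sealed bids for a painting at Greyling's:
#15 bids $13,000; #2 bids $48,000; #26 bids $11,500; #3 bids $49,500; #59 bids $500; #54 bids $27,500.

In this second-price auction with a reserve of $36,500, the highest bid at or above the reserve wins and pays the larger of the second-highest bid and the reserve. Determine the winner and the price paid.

#3 pays $48,000

Bids in order: 49,500 (#3) > 48,000 (#2) > 27,500 (#54) > 13,000 (#15) > 11,500 (#26) > 500 (#59)
Highest eligible bid: #3 at $49,500.
Second-highest bid $48,000 exceeds the reserve $36,500 → payment $48,000.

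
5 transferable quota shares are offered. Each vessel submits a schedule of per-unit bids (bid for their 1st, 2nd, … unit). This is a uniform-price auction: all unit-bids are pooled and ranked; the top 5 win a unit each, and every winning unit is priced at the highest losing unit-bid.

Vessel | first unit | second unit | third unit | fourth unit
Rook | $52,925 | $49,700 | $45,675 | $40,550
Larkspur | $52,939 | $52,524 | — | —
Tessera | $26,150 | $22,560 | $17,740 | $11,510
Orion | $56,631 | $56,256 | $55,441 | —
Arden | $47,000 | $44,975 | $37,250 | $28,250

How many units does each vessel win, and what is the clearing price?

Larkspur 1, Orion 3, Rook 1; clearing price $52,524

Pooled unit-bids ranked (top 5): 56,631 (Orion-1), 56,256 (Orion-2), 55,441 (Orion-3), 52,939 (Larkspur-1), 52,925 (Rook-1)
Highest rejected unit-bid = $52,524.
Allocation: Larkspur 1, Orion 3, Rook 1.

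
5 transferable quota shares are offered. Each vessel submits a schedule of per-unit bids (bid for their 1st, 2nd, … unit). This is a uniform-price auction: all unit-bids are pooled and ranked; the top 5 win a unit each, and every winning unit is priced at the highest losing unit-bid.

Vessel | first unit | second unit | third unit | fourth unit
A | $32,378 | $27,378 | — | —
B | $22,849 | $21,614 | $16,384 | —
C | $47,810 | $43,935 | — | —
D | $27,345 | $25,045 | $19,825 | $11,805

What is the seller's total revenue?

Merging the schedules and taking the best 5: 47,810 (C-1), 43,935 (C-2), 32,378 (A-1), 27,378 (A-2), 27,345 (D-1)
The (k+1)-th unit-bid is $25,045.
Allocation: A 2, C 2, D 1. Every unit priced at $25,045.
Revenue = 5 × 25,045 = $125,225.

Total revenue: $125,225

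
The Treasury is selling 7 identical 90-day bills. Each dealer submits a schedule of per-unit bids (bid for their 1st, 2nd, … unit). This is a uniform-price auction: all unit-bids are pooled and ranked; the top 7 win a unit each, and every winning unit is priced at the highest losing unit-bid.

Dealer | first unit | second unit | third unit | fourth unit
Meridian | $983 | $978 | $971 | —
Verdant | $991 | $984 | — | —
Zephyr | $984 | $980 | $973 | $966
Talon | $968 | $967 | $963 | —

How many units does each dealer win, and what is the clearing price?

Meridian 2, Verdant 2, Zephyr 3; clearing price $971

Merging the schedules and taking the best 7: 991 (Verdant-1), 984 (Verdant-2), 984 (Zephyr-1), 983 (Meridian-1), 980 (Zephyr-2), 978 (Meridian-2), 973 (Zephyr-3)
The (k+1)-th unit-bid is $971.
Allocation: Meridian 2, Verdant 2, Zephyr 3.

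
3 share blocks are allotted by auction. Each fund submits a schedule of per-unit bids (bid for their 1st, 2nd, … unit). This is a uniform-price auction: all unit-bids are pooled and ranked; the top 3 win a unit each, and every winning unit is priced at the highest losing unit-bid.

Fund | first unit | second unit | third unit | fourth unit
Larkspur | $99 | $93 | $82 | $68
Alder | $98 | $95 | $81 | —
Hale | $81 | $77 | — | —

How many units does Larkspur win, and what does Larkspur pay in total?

Merging the schedules and taking the best 3: 99 (Larkspur-1), 98 (Alder-1), 95 (Alder-2)
First bid not allocated: $93.
Larkspur wins 1 unit(s) at $93 each.

Larkspur: 1 unit, pays $93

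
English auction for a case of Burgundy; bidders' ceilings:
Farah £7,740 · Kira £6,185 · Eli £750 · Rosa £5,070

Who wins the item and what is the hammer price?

Open ascending-bid auction: the price rises until one bidder remains; the winner pays the price at which the last rival dropped out.
Limits in order: 7,740 (Farah) > 6,185 (Kira) > 5,070 (Rosa) > 750 (Eli)
Kira is the last rival to drop out, at £6,185; Farah remains and wins at that price.

Farah wins at £6,185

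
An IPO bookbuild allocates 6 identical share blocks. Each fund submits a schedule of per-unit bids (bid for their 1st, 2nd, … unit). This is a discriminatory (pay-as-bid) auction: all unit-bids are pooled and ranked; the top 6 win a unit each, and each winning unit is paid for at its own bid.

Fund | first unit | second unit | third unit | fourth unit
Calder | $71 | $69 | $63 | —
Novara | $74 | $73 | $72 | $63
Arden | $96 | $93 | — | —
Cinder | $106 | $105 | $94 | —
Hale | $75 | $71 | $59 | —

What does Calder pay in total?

Calder pays $0

All unit-bids, highest first — top 6: 106 (Cinder-1), 105 (Cinder-2), 96 (Arden-1), 94 (Cinder-3), 93 (Arden-2), 75 (Hale-1)
Next rejected bid: $74 (not a price — pay-as-bid).
Calder wins no units.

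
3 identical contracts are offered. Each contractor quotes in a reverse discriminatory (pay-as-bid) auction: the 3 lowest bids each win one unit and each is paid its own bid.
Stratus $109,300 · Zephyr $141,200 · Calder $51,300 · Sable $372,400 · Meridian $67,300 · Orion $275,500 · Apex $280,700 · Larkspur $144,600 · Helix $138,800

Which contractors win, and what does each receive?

Ordering the bids: 51,300 (Calder), 67,300 (Meridian), 109,300 (Stratus), 138,800 (Helix), 141,200 (Zephyr), …
The 3 lowest are Calder, Meridian, Stratus.
Each winner is paid its own bid: Calder $51,300, Meridian $67,300, Stratus $109,300.

Calder $51,300, Meridian $67,300, Stratus $109,300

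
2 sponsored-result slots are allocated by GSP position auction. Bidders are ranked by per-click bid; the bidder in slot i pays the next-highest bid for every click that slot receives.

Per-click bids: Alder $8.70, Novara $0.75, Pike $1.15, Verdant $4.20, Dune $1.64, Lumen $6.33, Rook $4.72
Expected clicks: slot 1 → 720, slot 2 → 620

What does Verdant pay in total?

Ranked by bid: $8.70 (Alder) > $6.33 (Lumen) > $4.72 (Rook) > …
Verdant ranks below slot 2 → no slot, pays nothing.

Verdant pays $0.00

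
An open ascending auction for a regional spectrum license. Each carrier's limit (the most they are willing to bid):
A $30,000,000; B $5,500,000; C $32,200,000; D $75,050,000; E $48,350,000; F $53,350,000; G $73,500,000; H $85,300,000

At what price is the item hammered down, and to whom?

Limits ranked: 85,300,000 (H) > 75,050,000 (D) > 73,500,000 (G) > 53,350,000 (F) > 48,350,000 (E) > 32,200,000 (C) > …
Once the price passes $75,050,000, only H is left; the hammer falls at D's limit of $75,050,000.

H wins at $75,050,000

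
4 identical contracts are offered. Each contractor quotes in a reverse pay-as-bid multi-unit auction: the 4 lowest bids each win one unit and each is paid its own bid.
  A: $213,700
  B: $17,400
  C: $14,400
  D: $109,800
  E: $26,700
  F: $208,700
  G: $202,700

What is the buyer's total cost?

Total cost: $168,300

Ordering the bids: 14,400 (C), 17,400 (B), 26,700 (E), 109,800 (D), 202,700 (G), 208,700 (F), …
Winners (4 units): C, B, E, D.
Total cost = 14,400 + 17,400 + 26,700 + 109,800 = $168,300.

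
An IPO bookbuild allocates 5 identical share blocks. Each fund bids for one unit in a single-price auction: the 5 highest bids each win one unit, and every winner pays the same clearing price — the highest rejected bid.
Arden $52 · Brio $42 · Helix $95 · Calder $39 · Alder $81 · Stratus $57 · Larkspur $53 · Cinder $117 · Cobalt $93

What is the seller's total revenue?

Ordering the bids: 117 (Cinder), 95 (Helix), 93 (Cobalt), 81 (Alder), 57 (Stratus), 53 (Larkspur), 52 (Arden), …
Winners (5 units): Cinder, Helix, Cobalt, Alder, Stratus.
Clearing price = highest rejected bid = $53.
Total revenue = 5 × $53 = $265.

Total revenue: $265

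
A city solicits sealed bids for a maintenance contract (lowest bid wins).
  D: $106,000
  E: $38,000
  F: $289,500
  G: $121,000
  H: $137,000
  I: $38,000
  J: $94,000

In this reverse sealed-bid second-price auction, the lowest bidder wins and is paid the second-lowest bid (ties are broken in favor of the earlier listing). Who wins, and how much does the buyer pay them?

E is paid $38,000

Sorting bids: 38,000 (E) < 38,000 (I) < 94,000 (J) < 106,000 (D) < 121,000 (G) < 137,000 (H) < …
E and I tie at $38,000; tie-break gives it to E.
Second-price: E is paid I's bid of $38,000.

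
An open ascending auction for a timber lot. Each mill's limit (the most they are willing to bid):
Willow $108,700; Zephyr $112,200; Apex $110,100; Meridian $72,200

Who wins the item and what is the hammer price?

Zephyr wins at $110,100

Open ascending-bid auction: the price rises until one bidder remains; the winner pays the price at which the last rival dropped out.
Limits in order: 112,200 (Zephyr) > 110,100 (Apex) > 108,700 (Willow) > 72,200 (Meridian)
Apex is the last rival to drop out, at $110,100; Zephyr remains and wins at that price.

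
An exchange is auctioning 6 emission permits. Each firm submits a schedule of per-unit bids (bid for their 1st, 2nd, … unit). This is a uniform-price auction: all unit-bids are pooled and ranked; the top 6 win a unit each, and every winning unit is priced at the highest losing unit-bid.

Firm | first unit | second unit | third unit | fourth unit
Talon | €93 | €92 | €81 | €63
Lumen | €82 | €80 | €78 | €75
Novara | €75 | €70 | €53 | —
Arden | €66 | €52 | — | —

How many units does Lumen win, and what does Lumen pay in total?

Pooled unit-bids ranked (top 6): 93 (Talon-1), 92 (Talon-2), 82 (Lumen-1), 81 (Talon-3), 80 (Lumen-2), 78 (Lumen-3)
Highest rejected unit-bid = €75.
Lumen wins 3 unit(s) at €75 each.

Lumen: 3 units, pays €225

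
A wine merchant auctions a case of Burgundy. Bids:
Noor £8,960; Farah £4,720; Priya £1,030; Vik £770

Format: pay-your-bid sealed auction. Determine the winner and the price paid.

Noor pays £8,960

Pay-your-bid sealed auction: the highest bidder wins and pays their own bid.
Bids in order: 8,960 (Noor) > 4,720 (Farah) > 1,030 (Priya) > 770 (Vik)
Noor has the highest bid and pays exactly that: £8,960.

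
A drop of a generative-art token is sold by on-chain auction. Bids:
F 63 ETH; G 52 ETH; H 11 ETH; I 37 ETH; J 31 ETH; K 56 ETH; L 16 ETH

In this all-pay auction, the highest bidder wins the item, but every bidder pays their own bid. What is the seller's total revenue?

Total revenue: 266 ETH

Bids ranked: 63 (F) > 56 (K) > 52 (G) > 37 (I) > 31 (J) > 16 (L) > …
Every bidder forfeits their bid regardless of winning.
Revenue = 63 + 52 + 11 + 37 + 31 + 56 + 16 = 266 ETH.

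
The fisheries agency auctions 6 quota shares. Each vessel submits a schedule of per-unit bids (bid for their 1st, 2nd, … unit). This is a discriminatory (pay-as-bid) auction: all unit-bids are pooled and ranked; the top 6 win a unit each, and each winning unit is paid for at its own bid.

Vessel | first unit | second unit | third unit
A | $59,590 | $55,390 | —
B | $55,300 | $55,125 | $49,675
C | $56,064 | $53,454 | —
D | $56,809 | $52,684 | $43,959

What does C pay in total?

Pooled unit-bids ranked (top 6): 59,590 (A-1), 56,809 (D-1), 56,064 (C-1), 55,390 (A-2), 55,300 (B-1), 55,125 (B-2)
Next rejected bid: $53,454 (not a price — pay-as-bid).
C's winning unit-bids: 56,064 = $56,064.

C pays $56,064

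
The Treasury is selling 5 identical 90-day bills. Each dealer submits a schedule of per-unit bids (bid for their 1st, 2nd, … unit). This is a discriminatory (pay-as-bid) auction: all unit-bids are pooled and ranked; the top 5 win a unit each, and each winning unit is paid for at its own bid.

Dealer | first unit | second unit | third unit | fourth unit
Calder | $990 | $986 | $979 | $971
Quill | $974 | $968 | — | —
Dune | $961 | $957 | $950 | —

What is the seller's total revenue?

Merging the schedules and taking the best 5: 990 (Calder-1), 986 (Calder-2), 979 (Calder-3), 974 (Quill-1), 971 (Calder-4)
Next rejected bid: $968 (not a price — pay-as-bid).
Each winning unit pays its own bid.
Revenue = 990 + 986 + 979 + 974 + 971 = $4,900.

Total revenue: $4,900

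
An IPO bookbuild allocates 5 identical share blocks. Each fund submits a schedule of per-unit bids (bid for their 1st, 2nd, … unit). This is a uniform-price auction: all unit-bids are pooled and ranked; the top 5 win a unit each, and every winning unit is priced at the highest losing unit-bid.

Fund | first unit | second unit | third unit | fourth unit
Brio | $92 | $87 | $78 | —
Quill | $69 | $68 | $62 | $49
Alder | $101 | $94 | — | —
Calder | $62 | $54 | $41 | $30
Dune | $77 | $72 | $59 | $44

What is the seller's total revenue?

Pooled unit-bids ranked (top 5): 101 (Alder-1), 94 (Alder-2), 92 (Brio-1), 87 (Brio-2), 78 (Brio-3)
First bid not allocated: $77.
Allocation: Alder 2, Brio 3. Every unit priced at $77.
Revenue = 5 × 77 = $385.

Total revenue: $385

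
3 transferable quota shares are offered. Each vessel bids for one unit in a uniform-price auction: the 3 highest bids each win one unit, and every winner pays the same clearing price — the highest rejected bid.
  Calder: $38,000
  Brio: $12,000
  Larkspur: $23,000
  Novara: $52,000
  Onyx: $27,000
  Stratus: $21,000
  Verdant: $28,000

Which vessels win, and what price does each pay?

Sorting: 52,000 (Novara), 38,000 (Calder), 28,000 (Verdant), 27,000 (Onyx), 23,000 (Larkspur), …
Top 3: Novara, Calder, Verdant.
First losing bid is Onyx's $27,000, which sets the uniform price.

Novara, Calder, Verdant; each pays $27,000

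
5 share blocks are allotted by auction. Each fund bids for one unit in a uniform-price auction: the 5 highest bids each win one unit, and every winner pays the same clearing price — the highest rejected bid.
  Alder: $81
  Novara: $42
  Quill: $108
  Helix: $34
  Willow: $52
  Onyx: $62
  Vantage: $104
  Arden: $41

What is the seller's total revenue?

Total revenue: $210

Bids ranked high→low: 108 (Quill), 104 (Vantage), 81 (Alder), 62 (Onyx), 52 (Willow), 42 (Novara), 41 (Arden), …
Top 5: Quill, Vantage, Alder, Onyx, Willow.
First losing bid is Novara's $42, which sets the uniform price.
Total revenue = 5 × $42 = $210.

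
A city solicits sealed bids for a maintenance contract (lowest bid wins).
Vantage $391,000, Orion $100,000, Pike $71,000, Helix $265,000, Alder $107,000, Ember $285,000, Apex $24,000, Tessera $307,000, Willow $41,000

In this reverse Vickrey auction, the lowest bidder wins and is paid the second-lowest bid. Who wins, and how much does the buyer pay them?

Apex is paid $41,000

Bids in order: 24,000 (Apex) < 41,000 (Willow) < 71,000 (Pike) < 100,000 (Orion) < 107,000 (Alder) < 265,000 (Helix) < …
Apex wins with the lowest bid; price is set by the runner-up at $41,000.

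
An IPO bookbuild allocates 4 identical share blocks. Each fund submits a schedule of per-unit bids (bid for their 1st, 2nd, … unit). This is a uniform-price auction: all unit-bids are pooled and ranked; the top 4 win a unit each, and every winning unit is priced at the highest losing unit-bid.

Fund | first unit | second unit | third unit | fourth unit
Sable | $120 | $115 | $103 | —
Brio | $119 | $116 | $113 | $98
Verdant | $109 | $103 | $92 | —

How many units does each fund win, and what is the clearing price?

Merging the schedules and taking the best 4: 120 (Sable-1), 119 (Brio-1), 116 (Brio-2), 115 (Sable-2)
First bid not allocated: $113.
Allocation: Brio 2, Sable 2.

Brio 2, Sable 2; clearing price $113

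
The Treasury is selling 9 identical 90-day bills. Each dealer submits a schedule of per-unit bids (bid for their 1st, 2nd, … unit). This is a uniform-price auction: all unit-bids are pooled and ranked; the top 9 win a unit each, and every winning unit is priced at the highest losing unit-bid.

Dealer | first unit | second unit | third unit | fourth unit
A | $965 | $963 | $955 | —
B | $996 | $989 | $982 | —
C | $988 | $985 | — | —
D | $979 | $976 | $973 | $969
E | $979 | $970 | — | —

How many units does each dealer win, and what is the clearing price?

Merging the schedules and taking the best 9: 996 (B-1), 989 (B-2), 988 (C-1), 985 (C-2), 982 (B-3), 979 (D-1), 979 (E-1), 976 (D-2), 973 (D-3)
The (k+1)-th unit-bid is $970.
Allocation: B 3, C 2, D 3, E 1.

B 3, C 2, D 3, E 1; clearing price $970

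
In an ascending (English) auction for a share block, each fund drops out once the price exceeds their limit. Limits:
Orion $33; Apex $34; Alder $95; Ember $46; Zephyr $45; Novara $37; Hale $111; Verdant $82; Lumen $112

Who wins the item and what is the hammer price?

Lumen wins at $111

Sorting limits: 112 (Lumen) > 111 (Hale) > 95 (Alder) > 82 (Verdant) > 46 (Ember) > 45 (Zephyr) > …
Hale is the last rival to drop out, at $111; Lumen remains and wins at that price.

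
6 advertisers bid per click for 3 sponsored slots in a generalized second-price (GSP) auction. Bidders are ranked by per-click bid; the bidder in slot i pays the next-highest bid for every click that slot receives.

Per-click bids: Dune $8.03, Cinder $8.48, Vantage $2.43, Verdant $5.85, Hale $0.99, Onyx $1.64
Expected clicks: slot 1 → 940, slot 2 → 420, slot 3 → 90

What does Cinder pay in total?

Per-click bids in order: $8.48 (Cinder) > $8.03 (Dune) > $5.85 (Verdant) > $2.43 (Vantage) > …
Cinder holds slot 1 → pays next bid $8.03 × 940 clicks = $7548.20.

Cinder pays $7548.20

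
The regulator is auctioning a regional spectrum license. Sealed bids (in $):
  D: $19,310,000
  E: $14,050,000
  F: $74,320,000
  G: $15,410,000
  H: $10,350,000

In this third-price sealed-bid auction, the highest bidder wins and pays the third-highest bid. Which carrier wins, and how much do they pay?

F pays $15,410,000

Bids in order: 74,320,000 (F) > 19,310,000 (D) > 15,410,000 (G) > 14,050,000 (E) > 10,350,000 (H)
F wins; payment is bid #3 in the ranking = $15,410,000.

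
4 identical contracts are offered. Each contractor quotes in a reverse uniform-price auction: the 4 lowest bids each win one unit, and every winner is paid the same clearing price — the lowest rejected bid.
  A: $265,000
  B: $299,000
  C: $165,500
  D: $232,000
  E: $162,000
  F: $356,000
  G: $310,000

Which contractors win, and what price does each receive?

Sorting: 162,000 (E), 165,500 (C), 232,000 (D), 265,000 (A), 299,000 (B), 310,000 (G), …
Winners (4 units): E, C, D, A.
First losing bid is B's $299,000, which sets the uniform price.

E, C, D, A; each is paid $299,000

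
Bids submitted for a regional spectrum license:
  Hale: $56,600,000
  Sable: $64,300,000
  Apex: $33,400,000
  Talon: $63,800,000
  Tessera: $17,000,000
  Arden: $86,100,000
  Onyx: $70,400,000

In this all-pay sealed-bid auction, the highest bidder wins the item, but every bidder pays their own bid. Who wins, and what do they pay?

Rule: the highest bidder wins the item, but every bidder pays their own bid.
Bids in order: 86,100,000 (Arden) > 70,400,000 (Onyx) > 64,300,000 (Sable) > 63,800,000 (Talon) > 56,600,000 (Hale) > 33,400,000 (Apex) > …
Arden is highest and takes the item; every bidder forfeits their bid.

Arden pays $86,100,000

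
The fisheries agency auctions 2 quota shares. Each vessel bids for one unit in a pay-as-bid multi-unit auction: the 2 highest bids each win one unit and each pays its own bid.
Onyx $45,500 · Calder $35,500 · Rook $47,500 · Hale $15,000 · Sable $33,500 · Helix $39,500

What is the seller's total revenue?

Total revenue: $93,000

Sorting: 47,500 (Rook), 45,500 (Onyx), 39,500 (Helix), 35,500 (Calder), …
Top 2: Rook, Onyx.
Total revenue = 47,500 + 45,500 = $93,000.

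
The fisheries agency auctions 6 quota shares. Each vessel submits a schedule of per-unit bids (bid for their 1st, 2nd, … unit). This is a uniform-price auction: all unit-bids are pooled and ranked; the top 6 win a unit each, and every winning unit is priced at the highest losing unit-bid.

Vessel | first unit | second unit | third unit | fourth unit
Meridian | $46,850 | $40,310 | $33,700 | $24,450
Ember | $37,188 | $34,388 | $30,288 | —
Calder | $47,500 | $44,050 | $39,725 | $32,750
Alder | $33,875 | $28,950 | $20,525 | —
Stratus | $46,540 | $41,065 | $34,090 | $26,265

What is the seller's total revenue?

Total revenue: $238,350

All unit-bids, highest first — top 6: 47,500 (Calder-1), 46,850 (Meridian-1), 46,540 (Stratus-1), 44,050 (Calder-2), 41,065 (Stratus-2), 40,310 (Meridian-2)
Highest rejected unit-bid = $39,725.
Allocation: Calder 2, Meridian 2, Stratus 2. Every unit priced at $39,725.
Revenue = 6 × 39,725 = $238,350.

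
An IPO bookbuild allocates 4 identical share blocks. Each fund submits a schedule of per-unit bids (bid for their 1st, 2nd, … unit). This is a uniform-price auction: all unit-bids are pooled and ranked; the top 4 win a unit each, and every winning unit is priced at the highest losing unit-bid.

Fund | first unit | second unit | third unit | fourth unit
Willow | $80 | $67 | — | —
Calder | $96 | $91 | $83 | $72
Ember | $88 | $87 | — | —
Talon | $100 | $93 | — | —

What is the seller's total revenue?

Total revenue: $352

Pooled unit-bids ranked (top 4): 100 (Talon-1), 96 (Calder-1), 93 (Talon-2), 91 (Calder-2)
The (k+1)-th unit-bid is $88.
Allocation: Calder 2, Talon 2. Every unit priced at $88.
Revenue = 4 × 88 = $352.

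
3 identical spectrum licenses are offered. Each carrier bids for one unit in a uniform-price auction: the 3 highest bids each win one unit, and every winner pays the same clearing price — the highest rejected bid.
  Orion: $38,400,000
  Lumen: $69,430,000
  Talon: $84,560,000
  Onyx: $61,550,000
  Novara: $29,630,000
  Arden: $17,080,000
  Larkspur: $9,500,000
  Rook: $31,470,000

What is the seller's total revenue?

Bids ranked high→low: 84,560,000 (Talon), 69,430,000 (Lumen), 61,550,000 (Onyx), 38,400,000 (Orion), 31,470,000 (Rook), …
Top 3: Talon, Lumen, Onyx.
First losing bid is Orion's $38,400,000, which sets the uniform price.
Total revenue = 3 × $38,400,000 = $115,200,000.

Total revenue: $115,200,000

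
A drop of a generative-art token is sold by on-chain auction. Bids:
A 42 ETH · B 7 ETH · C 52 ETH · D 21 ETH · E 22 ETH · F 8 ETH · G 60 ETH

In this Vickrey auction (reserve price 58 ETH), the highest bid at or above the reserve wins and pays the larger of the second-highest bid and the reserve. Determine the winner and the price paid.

G pays 58 ETH

Vickrey auction (reserve price 58 ETH): the highest bid at or above the reserve wins and pays the larger of the second-highest bid and the reserve.
Bids in order: 60 (G) > 52 (C) > 42 (A) > 22 (E) > 21 (D) > 8 (F) > …
G has the top bid at or above the reserve (60 ETH).
max(second-highest 52 ETH, reserve 58 ETH) = 58 ETH.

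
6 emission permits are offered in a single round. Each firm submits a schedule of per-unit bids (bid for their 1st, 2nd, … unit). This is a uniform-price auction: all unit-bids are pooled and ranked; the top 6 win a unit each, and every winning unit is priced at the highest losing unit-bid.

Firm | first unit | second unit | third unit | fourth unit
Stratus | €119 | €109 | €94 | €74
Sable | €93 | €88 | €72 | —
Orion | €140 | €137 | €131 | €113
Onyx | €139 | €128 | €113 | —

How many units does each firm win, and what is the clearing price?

All unit-bids, highest first — top 6: 140 (Orion-1), 139 (Onyx-1), 137 (Orion-2), 131 (Orion-3), 128 (Onyx-2), 119 (Stratus-1)
First bid not allocated: €113.
Allocation: Onyx 2, Orion 3, Stratus 1.

Onyx 2, Orion 3, Stratus 1; clearing price €113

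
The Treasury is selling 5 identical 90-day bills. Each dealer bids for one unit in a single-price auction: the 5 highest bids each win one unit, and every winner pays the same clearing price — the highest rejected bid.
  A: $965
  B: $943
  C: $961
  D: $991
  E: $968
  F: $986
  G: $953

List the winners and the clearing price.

Ordering the bids: 991 (D), 986 (F), 968 (E), 965 (A), 961 (C), 953 (G), 943 (B)
Top 5: D, F, E, A, C.
First losing bid is G's $953, which sets the uniform price.

D, F, E, A, C; each pays $953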